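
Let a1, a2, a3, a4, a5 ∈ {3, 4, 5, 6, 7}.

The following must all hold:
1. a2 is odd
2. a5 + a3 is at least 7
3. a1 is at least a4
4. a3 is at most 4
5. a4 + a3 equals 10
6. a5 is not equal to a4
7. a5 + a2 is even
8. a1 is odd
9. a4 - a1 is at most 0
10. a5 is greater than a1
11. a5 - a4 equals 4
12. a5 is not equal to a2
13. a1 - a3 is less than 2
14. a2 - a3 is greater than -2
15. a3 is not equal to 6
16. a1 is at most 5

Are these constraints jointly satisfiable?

Unsatisfiable

From constraints 3 and 16: a4 ≤ a1 ≤ 5. From constraint 4: a3 ≤ 4. Hence a4 + a3 ≤ 9. But constraint 5 requires a4 + a3 = 10, and 10 > 9. Contradiction.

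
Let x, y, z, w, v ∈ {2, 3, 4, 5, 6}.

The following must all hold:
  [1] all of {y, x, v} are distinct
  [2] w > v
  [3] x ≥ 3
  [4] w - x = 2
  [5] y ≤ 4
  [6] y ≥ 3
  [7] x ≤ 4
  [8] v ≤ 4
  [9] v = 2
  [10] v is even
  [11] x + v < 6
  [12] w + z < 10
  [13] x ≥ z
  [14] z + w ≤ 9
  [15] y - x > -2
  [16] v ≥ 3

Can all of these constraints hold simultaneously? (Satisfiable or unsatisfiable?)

Constraints 3, 5, 6, 7, 8, and 16 confine each of y, x, v to the 2 values {3, 4}.
Constraint 1 requires all 3 of them to be distinct, but only 2 values are available — impossible by the pigeonhole principle.

Unsatisfiable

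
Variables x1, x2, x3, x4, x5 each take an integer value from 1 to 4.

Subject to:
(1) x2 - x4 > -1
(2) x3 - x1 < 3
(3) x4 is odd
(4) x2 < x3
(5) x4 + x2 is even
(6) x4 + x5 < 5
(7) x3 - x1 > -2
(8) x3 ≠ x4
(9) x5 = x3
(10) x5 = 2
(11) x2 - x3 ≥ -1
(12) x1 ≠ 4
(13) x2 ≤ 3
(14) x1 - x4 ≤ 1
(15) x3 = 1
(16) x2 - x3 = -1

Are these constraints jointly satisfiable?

Unsatisfiable

Constraint 10 fixes x5 = 2 and constraint 15 fixes x3 = 1, but constraint 9 requires x5 = x3. Since 2 ≠ 1, contradiction.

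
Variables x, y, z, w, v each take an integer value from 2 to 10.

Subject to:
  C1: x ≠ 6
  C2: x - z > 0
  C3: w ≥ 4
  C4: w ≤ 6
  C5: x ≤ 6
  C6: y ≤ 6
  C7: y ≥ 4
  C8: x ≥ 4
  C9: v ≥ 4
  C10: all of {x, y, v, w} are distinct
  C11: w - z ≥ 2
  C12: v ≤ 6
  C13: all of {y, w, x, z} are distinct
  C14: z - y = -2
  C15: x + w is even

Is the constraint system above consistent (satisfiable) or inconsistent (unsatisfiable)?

Unsatisfiable

Constraints 3, 4, 5, 6, 7, 8, 9, and 12 confine each of x, y, v, w to the 3 values {4, …, 6}.
Constraint 10 requires all 4 of them to be distinct, but only 3 values are available — impossible by the pigeonhole principle.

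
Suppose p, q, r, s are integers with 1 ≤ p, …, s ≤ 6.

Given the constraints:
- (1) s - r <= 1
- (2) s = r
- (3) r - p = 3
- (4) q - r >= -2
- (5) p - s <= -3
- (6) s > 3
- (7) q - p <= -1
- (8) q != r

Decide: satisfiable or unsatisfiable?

Constraints 1, 4, 5, and 7 give q − r ≥ -2, r − s ≥ -1, s − p ≥ 3, p − q ≥ 1.
Adding all 4 inequalities: the left sides telescope to 0, and the right sides sum to (-2) + (-1) + 3 + 1 = 1. So 0 ≥ 1, which is false.

Unsatisfiable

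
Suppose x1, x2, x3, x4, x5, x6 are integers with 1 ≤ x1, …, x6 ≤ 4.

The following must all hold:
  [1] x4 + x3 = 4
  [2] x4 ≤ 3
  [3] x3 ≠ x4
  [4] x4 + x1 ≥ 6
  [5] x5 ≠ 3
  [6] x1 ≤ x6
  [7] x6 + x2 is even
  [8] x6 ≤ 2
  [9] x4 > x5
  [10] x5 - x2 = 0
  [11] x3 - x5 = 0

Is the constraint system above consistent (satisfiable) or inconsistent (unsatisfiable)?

From constraint 2: x4 ≤ 3. From constraints 6 and 8: x1 ≤ x6 ≤ 2. Hence x4 + x1 ≤ 5. But constraint 4 requires x4 + x1 ≥ 6, and 6 > 5. Contradiction.

Unsatisfiable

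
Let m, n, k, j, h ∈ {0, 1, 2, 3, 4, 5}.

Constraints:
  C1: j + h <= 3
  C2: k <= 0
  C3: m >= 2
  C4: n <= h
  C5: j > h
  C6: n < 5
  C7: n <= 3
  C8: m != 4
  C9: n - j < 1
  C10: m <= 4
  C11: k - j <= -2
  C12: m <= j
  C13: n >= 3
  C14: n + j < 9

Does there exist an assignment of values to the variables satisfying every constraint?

Unsatisfiable

From constraints 3 and 12: j ≥ m ≥ 2. From constraints 4 and 13: h ≥ n ≥ 3. Hence j + h ≥ 5. But constraint 1 requires j + h ≤ 3, and 3 < 5. Contradiction.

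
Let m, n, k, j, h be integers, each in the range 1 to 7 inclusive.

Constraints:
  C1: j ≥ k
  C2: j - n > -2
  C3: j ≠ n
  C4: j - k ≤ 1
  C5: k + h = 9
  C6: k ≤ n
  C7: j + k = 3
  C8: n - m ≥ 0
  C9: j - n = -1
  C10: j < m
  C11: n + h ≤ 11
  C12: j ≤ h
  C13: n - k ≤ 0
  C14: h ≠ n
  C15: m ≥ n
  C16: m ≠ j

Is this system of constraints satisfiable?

Constraints 1, 8, 10, and 13 give n ≤ k, k ≤ j, j < m, m ≤ n. Chaining: n ≤ k ≤ j < m ≤ n, which forces n < n — impossible.

Unsatisfiable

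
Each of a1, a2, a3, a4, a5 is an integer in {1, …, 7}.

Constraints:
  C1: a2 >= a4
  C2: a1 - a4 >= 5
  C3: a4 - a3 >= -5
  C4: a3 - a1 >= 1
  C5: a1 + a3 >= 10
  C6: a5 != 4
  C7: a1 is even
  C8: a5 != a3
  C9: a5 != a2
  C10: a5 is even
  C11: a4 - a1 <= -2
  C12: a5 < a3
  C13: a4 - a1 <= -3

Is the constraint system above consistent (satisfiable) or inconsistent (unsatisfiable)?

Constraints 2, 3, and 4 give a1 − a4 ≥ 5, a4 − a3 ≥ -5, a3 − a1 ≥ 1.
Adding all 3 inequalities: the left sides telescope to 0, and the right sides sum to 5 + (-5) + 1 = 1. So 0 ≥ 1, which is false.

Unsatisfiable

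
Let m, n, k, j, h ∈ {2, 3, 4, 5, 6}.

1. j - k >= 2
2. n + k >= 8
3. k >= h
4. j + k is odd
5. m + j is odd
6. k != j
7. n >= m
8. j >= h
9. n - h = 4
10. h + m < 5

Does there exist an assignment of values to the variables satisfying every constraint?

Satisfiable

One satisfying assignment is m = 2, n = 6, k = 2, j = 5, h = 2.
For the less obvious constraints — constraint 1: j - k = 3; constraint 2: n + k = 8; constraint 9: n - h = 4 — and the others hold by inspection.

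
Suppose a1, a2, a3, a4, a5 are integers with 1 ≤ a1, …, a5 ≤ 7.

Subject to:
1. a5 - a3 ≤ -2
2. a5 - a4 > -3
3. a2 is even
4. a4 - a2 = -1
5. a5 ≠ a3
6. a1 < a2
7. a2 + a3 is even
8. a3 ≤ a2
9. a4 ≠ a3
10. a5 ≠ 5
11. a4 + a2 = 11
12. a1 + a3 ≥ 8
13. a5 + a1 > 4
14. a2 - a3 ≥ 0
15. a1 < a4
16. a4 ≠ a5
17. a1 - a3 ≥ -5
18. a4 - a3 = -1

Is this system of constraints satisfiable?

Satisfiable

Setting (a1, a2, a3, a4, a5) = (2, 6, 6, 5, 3) satisfies everything: constraint 1: a5 - a3 = -3; constraint 2: a5 - a4 = -2, and the others follow.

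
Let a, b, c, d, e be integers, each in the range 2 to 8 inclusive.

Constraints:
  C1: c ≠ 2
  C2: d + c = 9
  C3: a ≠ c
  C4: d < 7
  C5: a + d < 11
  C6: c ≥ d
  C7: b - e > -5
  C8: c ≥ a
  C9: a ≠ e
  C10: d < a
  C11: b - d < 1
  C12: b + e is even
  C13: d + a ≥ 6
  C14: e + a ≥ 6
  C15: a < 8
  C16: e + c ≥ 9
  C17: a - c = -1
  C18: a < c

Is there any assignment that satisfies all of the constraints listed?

Satisfiable

Setting (a, b, c, d, e) = (5, 2, 6, 3, 4) satisfies everything: constraint 2: d + c = 9; constraint 5: a + d = 8; constraint 7: b - e = -2, and the others follow.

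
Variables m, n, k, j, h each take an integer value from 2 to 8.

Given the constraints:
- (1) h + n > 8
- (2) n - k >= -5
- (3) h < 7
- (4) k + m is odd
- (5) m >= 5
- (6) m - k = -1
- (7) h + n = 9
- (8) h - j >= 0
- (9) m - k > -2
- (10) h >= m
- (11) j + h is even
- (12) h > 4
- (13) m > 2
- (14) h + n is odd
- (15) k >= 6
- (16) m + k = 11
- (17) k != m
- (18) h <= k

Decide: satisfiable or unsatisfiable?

Satisfiable

Try m = 5, n = 3, k = 6, j = 4, h = 6.
Check constraint 1: h + n = 9; constraint 2: n - k = -3; constraint 6: m - k = -1. The remaining constraints are straightforward to verify.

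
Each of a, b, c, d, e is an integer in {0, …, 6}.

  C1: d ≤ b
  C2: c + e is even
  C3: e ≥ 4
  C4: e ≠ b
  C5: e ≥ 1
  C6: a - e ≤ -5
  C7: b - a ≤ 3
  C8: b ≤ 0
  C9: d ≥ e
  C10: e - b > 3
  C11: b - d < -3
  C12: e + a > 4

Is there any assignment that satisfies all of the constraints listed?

Unsatisfiable

From constraints 3 and 9: d ≥ e and e ≥ 4, so d ≥ 4. From constraints 1 and 8: d ≤ b and b ≤ 0, so d ≤ 0. But 0 < 4, so no value of d works.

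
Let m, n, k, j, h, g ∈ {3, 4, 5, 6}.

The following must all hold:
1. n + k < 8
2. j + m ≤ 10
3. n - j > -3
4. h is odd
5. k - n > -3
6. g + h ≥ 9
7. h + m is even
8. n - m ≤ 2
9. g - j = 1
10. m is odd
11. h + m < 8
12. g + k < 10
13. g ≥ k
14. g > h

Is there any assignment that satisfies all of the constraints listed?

The assignment m = 3, n = 3, k = 3, j = 5, h = 3, g = 6 works:
  constraint 1 holds since n + k = 6.
  constraint 2 holds since j + m = 8.
  constraint 3 holds since n - j = -2.
The rest check out directly.

Satisfiable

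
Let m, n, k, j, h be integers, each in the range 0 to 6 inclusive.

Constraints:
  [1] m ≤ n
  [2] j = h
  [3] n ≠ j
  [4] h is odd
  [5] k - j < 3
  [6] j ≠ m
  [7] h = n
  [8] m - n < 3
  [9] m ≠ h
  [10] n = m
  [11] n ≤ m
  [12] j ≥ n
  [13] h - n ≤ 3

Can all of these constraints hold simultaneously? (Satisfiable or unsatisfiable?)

Unsatisfiable

From constraints 2, 7, and 10, j = h = n = m, so j = m. But constraint 6 says j ≠ m. Contradiction.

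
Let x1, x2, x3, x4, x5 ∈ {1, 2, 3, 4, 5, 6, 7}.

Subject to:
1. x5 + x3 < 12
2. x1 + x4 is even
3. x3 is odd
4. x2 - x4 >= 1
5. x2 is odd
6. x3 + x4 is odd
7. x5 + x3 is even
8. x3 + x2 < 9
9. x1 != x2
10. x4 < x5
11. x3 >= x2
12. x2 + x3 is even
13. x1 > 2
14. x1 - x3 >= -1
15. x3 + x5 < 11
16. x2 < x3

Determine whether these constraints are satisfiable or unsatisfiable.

Satisfiable

Setting (x1, x2, x3, x4, x5) = (4, 3, 5, 2, 5) satisfies everything: constraint 1: x5 + x3 = 10; constraint 4: x2 - x4 = 1, and the others follow.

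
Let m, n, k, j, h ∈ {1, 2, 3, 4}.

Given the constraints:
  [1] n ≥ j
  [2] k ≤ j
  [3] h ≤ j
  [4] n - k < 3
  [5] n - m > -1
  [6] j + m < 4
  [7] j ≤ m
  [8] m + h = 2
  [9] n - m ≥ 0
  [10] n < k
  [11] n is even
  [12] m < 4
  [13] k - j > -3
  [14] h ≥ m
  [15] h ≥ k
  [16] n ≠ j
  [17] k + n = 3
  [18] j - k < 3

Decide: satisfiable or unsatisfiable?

Unsatisfiable

Constraints 3, 7, 9, 10, and 15 give h ≤ j, j ≤ m, m ≤ n, n < k, k ≤ h. Chaining: h ≤ j ≤ m ≤ n < k ≤ h, which forces h < h — impossible.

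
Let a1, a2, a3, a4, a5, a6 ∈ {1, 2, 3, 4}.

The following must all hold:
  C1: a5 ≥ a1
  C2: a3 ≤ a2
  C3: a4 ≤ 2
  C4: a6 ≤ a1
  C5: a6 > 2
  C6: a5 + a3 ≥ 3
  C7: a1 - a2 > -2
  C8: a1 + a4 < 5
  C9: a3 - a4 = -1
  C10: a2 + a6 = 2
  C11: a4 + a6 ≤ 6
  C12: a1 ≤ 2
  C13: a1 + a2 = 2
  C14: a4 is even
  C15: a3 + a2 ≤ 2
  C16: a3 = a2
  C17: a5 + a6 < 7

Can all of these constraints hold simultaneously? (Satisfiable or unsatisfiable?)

From constraint 5: a6 ≥ 3. From constraints 4 and 12: a6 ≤ a1 and a1 ≤ 2, so a6 ≤ 2. But 2 < 3, so no value of a6 works.

Unsatisfiable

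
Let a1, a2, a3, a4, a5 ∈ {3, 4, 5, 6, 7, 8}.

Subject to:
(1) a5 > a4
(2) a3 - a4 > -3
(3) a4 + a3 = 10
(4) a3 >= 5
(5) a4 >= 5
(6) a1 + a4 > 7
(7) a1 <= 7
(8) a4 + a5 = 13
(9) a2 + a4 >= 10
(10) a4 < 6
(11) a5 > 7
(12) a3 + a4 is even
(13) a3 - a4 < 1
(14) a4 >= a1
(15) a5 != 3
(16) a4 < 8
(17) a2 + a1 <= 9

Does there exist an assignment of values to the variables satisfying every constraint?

Satisfiable

The assignment a1 = 3, a2 = 5, a3 = 5, a4 = 5, a5 = 8 works:
  constraint 2 holds since a3 - a4 = 0.
  constraint 3 holds since a4 + a3 = 10.
The rest check out directly.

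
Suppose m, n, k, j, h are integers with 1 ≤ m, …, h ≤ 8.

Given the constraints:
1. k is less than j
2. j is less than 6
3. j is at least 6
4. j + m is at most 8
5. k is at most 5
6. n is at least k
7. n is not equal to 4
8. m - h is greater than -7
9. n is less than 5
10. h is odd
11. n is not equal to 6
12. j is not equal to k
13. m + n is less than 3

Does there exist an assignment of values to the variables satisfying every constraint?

From constraint 3: j ≥ 6. From constraint 2: j ≤ 5. But 5 < 6, so no value of j works.

Unsatisfiable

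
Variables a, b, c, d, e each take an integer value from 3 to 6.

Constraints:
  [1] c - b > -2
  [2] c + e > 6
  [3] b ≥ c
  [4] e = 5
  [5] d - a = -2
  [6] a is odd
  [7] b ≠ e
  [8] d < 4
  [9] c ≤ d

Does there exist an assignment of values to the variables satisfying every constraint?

Try a = 5, b = 3, c = 3, d = 3, e = 5.
Check constraint 1: c - b = 0; constraint 2: c + e = 8. The remaining constraints are straightforward to verify.

Satisfiable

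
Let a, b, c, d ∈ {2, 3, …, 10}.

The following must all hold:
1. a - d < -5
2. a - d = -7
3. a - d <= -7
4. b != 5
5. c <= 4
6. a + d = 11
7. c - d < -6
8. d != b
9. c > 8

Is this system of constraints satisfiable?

From constraint 9: c ≥ 9. From constraint 5: c ≤ 4. But 4 < 9, so no value of c works.

Unsatisfiable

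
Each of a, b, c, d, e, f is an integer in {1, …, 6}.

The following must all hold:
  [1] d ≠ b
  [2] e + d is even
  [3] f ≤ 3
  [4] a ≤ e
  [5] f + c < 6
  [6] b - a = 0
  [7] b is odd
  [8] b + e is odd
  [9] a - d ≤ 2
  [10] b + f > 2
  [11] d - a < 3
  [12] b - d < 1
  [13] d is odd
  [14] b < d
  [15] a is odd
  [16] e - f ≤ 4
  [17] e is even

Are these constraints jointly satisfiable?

Unsatisfiable

Constraint 17 makes e even and constraint 13 makes d odd, so e + d must be odd. Constraint 2 says e + d is even — contradiction.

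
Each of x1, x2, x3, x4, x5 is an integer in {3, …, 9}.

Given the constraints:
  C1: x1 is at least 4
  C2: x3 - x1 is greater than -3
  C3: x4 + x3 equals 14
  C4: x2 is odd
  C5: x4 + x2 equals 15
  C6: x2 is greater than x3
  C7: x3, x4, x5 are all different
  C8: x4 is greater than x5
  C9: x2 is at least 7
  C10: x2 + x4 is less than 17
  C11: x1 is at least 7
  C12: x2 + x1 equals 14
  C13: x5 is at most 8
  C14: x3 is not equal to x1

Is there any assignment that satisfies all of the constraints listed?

Satisfiable

Try x1 = 7, x2 = 7, x3 = 6, x4 = 8, x5 = 7.
Check constraint 2: x3 - x1 = -1; constraint 3: x4 + x3 = 14; constraint 5: x4 + x2 = 15. The remaining constraints are straightforward to verify.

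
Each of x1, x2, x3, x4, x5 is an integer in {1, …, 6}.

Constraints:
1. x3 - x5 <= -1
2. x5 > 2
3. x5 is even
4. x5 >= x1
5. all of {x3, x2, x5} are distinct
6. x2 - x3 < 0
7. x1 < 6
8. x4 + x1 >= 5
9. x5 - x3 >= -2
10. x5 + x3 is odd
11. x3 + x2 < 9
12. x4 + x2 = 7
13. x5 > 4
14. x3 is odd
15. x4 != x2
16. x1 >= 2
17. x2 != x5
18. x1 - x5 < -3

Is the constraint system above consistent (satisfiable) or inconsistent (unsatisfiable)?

Satisfiable

Setting (x1, x2, x3, x4, x5) = (2, 3, 5, 4, 6) satisfies everything: constraint 1: x3 - x5 = -1; constraint 6: x2 - x3 = -2, and the others follow.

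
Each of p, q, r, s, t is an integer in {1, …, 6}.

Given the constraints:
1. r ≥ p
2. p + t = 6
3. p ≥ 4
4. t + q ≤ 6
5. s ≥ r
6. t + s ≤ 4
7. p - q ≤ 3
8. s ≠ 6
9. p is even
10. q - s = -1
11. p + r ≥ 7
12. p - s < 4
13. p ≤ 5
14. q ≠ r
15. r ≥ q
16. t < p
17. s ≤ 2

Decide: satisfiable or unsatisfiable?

From constraints 1 and 3: r ≥ p and p ≥ 4, so r ≥ 4. From constraints 5 and 17: r ≤ s and s ≤ 2, so r ≤ 2. But 2 < 4, so no value of r works.

Unsatisfiable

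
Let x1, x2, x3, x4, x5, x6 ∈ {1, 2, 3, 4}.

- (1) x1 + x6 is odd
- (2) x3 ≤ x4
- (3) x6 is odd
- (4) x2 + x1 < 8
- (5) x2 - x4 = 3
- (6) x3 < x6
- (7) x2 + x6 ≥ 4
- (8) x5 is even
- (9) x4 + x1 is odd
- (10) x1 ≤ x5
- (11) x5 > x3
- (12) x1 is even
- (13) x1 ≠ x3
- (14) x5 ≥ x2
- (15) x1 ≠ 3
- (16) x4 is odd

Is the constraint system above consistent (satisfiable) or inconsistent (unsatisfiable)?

Setting (x1, x2, x3, x4, x5, x6) = (2, 4, 1, 1, 4, 3) satisfies everything: constraint 4: x2 + x1 = 6; constraint 5: x2 - x4 = 3; constraint 7: x2 + x6 = 7, and the others follow.

Satisfiable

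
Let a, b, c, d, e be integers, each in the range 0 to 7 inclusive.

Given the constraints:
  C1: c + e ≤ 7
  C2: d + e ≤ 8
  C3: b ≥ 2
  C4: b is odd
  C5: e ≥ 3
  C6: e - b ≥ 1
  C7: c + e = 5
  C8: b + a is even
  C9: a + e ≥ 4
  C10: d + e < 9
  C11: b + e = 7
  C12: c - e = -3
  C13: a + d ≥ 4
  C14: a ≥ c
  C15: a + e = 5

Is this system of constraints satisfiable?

Satisfiable

The assignment a = 1, b = 3, c = 1, d = 4, e = 4 works:
  constraint 1 holds since c + e = 5.
  constraint 2 holds since d + e = 8.
  constraint 6 holds since e - b = 1.
The rest check out directly.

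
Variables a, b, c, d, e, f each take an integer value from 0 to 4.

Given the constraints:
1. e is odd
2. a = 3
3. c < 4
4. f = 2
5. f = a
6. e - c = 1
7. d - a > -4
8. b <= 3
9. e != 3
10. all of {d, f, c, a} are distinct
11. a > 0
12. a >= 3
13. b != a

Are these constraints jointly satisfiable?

Unsatisfiable

Constraint 4 fixes f = 2 and constraint 2 fixes a = 3, but constraint 5 requires f = a. Since 2 ≠ 3, contradiction.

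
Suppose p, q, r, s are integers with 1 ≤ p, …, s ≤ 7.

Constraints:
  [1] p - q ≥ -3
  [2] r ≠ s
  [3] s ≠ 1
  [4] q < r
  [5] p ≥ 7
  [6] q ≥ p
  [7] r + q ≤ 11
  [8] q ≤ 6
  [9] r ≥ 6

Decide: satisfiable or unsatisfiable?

Unsatisfiable

From constraint 9: r ≥ 6. From constraints 5 and 6: q ≥ p ≥ 7. Hence r + q ≥ 13. But constraint 7 requires r + q ≤ 11, and 11 < 13. Contradiction.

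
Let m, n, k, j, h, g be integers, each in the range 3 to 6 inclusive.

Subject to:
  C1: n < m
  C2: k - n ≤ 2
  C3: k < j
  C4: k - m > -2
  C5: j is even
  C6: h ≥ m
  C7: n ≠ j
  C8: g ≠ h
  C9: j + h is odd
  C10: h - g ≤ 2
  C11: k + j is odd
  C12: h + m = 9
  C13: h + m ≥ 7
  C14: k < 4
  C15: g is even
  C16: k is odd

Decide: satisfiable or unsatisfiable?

The assignment m = 4, n = 3, k = 3, j = 4, h = 5, g = 4 works:
  constraint 2 holds since k - n = 0.
  constraint 4 holds since k - m = -1.
The rest check out directly.

Satisfiable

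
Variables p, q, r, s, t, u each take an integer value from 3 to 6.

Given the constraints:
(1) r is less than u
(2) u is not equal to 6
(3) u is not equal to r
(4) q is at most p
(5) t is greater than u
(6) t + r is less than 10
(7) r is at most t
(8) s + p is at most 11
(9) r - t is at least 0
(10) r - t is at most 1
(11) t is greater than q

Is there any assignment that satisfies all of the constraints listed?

Constraints 1, 5, and 9 give t ≤ r, r < u, u < t. Chaining: t ≤ r < u < t, which forces t < t — impossible.

Unsatisfiable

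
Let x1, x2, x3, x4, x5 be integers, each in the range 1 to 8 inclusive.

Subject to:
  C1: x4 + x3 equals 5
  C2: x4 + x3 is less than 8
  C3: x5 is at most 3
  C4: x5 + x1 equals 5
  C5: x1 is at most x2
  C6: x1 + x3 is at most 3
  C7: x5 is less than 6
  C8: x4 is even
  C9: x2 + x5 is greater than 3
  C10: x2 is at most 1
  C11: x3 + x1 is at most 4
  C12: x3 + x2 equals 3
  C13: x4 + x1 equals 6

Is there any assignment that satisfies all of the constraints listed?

From constraint 3: x5 ≤ 3. From constraints 5 and 10: x1 ≤ x2 ≤ 1. Hence x5 + x1 ≤ 4. But constraint 4 requires x5 + x1 = 5, and 5 > 4. Contradiction.

Unsatisfiable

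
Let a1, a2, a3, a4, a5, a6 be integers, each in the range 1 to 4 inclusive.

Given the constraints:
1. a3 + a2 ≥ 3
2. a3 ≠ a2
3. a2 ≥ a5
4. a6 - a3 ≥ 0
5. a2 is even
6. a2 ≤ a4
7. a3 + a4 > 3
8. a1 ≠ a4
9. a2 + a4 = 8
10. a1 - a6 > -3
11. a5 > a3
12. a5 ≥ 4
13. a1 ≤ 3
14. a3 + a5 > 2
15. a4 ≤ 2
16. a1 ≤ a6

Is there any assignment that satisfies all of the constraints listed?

From constraints 3 and 12: a2 ≥ a5 and a5 ≥ 4, so a2 ≥ 4. From constraints 6 and 15: a2 ≤ a4 and a4 ≤ 2, so a2 ≤ 2. But 2 < 4, so no value of a2 works.

Unsatisfiable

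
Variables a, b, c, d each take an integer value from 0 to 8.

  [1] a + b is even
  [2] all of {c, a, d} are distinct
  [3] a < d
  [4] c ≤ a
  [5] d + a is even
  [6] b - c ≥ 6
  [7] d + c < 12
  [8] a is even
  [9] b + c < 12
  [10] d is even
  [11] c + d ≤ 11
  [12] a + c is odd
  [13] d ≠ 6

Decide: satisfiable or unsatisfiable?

Take a = 6, b = 8, c = 1, d = 8. Then constraint 6: b - c = 7; constraint 7: d + c = 9, and every other listed constraint is also met.

Satisfiable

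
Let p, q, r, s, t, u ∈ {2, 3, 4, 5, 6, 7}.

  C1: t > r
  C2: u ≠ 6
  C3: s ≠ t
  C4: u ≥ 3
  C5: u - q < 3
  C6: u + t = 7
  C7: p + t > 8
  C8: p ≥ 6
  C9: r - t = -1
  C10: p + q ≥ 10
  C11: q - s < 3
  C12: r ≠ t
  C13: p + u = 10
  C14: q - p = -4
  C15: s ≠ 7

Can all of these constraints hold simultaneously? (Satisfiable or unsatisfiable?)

Satisfiable

Try p = 7, q = 3, r = 3, s = 3, t = 4, u = 3.
Check constraint 5: u - q = 0; constraint 6: u + t = 7. The remaining constraints are straightforward to verify.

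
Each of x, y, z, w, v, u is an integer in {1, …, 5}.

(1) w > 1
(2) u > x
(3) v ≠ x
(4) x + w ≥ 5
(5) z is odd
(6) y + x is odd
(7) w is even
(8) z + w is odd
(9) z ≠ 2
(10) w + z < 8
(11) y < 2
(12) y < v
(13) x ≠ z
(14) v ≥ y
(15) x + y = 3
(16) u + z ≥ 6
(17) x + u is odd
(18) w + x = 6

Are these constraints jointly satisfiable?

Try x = 2, y = 1, z = 1, w = 4, v = 5, u = 5.
Check constraint 4: x + w = 6; constraint 10: w + z = 5. The remaining constraints are straightforward to verify.

Satisfiable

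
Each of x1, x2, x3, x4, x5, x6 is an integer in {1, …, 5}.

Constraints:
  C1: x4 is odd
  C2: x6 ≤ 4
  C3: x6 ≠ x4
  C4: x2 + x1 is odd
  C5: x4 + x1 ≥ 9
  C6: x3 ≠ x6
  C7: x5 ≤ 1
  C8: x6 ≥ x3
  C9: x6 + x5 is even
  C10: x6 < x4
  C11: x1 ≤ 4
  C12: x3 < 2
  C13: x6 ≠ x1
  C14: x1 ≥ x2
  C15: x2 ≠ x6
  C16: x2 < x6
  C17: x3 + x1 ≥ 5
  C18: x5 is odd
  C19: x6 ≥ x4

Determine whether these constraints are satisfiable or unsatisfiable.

Unsatisfiable

From constraints 2 and 19: x4 ≤ x6 ≤ 4. From constraint 11: x1 ≤ 4. Hence x4 + x1 ≤ 8. But constraint 5 requires x4 + x1 ≥ 9, and 9 > 8. Contradiction.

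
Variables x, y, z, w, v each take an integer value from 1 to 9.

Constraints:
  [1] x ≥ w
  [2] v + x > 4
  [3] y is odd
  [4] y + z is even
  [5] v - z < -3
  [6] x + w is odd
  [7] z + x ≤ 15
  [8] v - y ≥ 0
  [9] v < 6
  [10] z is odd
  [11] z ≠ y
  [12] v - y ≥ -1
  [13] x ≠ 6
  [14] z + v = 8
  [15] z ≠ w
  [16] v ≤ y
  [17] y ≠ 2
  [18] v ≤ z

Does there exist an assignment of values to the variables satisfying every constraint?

Setting (x, y, z, w, v) = (5, 1, 7, 4, 1) satisfies everything: constraint 2: v + x = 6; constraint 5: v - z = -6; constraint 7: z + x = 12, and the others follow.

Satisfiable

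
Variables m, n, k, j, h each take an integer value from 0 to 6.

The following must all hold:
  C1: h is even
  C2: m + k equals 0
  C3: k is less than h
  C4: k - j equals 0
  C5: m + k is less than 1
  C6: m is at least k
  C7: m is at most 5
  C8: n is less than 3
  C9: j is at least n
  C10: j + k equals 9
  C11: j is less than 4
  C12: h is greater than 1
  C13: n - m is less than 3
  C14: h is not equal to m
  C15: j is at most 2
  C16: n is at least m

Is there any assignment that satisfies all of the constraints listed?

Unsatisfiable

From constraint 15: j ≤ 2. From constraints 6 and 7: k ≤ m ≤ 5. Hence j + k ≤ 7. But constraint 10 requires j + k = 9, and 9 > 7. Contradiction.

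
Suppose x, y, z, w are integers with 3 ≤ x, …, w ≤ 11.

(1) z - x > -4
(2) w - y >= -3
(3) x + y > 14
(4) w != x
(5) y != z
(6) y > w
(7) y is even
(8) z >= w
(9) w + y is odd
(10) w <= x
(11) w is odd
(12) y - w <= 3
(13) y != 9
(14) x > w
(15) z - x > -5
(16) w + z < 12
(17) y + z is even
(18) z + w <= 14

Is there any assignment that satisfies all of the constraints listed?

Satisfiable

Take x = 11, y = 4, z = 8, w = 3. Then constraint 1: z - x = -3; constraint 2: w - y = -1; constraint 3: x + y = 15, and every other listed constraint is also met.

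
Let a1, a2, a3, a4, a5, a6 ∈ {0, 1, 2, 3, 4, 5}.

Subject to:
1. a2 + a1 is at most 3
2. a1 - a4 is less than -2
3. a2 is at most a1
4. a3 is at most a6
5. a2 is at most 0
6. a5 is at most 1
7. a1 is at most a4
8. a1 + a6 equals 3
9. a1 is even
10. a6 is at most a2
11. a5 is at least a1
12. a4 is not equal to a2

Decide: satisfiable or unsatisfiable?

From constraints 6 and 11: a1 ≤ a5 ≤ 1. From constraints 5 and 10: a6 ≤ a2 ≤ 0. Hence a1 + a6 ≤ 1. But constraint 8 requires a1 + a6 = 3, and 3 > 1. Contradiction.

Unsatisfiable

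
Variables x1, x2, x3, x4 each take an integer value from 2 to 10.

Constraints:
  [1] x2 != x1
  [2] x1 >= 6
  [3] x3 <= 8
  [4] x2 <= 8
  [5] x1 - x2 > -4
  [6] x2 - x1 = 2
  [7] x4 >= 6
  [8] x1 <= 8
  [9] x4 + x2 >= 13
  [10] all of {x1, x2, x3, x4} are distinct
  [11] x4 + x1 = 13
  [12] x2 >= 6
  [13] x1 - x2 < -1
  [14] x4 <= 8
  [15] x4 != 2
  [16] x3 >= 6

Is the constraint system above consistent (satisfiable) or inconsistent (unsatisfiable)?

Unsatisfiable

Constraints 2, 3, 4, 7, 8, 12, 14, and 16 confine each of x1, x2, x3, x4 to the 3 values {6, …, 8}.
Constraint 10 requires all 4 of them to be distinct, but only 3 values are available — impossible by the pigeonhole principle.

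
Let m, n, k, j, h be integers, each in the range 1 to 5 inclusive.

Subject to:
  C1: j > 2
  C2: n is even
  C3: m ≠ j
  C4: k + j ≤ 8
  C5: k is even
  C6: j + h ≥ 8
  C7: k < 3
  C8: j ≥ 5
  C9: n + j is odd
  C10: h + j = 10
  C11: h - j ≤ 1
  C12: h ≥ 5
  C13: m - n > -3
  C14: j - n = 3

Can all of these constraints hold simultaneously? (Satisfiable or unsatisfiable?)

Satisfiable

Setting (m, n, k, j, h) = (1, 2, 2, 5, 5) satisfies everything: constraint 4: k + j = 7; constraint 6: j + h = 10; constraint 10: h + j = 10, and the others follow.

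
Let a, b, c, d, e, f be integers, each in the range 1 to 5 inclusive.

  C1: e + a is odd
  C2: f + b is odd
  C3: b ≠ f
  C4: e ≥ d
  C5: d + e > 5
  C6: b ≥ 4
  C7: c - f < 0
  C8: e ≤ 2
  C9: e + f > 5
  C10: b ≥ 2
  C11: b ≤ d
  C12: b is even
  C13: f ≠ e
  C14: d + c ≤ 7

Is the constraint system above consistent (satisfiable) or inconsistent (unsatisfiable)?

From constraints 6 and 11: d ≥ b and b ≥ 4, so d ≥ 4. From constraints 4 and 8: d ≤ e and e ≤ 2, so d ≤ 2. But 2 < 4, so no value of d works.

Unsatisfiable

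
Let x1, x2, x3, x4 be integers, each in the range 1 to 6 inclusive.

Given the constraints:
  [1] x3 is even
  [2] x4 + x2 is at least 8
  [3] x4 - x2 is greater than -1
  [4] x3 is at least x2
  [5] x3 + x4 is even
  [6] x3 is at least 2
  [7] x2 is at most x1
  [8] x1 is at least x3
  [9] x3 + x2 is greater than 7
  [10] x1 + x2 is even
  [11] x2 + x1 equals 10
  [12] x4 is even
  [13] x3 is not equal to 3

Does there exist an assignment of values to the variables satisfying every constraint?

The assignment x1 = 6, x2 = 4, x3 = 4, x4 = 4 works:
  constraint 2 holds since x4 + x2 = 8.
  constraint 3 holds since x4 - x2 = 0.
  constraint 9 holds since x3 + x2 = 8.
The rest check out directly.

Satisfiable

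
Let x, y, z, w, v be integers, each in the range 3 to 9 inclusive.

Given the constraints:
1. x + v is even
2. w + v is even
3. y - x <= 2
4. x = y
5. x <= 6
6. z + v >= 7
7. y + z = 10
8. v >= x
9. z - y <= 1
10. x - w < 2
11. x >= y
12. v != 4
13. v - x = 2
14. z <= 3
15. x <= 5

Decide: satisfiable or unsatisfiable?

From constraints 5 and 11: y ≤ x ≤ 6. From constraint 14: z ≤ 3. Hence y + z ≤ 9. But constraint 7 requires y + z = 10, and 10 > 9. Contradiction.

Unsatisfiable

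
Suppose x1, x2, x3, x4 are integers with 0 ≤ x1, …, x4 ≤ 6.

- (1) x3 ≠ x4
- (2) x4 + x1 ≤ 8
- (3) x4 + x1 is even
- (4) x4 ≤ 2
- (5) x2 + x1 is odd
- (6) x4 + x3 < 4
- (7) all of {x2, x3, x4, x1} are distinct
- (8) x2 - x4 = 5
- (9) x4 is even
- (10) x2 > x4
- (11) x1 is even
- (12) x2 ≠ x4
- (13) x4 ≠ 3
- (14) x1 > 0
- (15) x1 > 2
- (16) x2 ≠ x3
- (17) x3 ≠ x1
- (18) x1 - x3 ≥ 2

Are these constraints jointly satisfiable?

Setting (x1, x2, x3, x4) = (6, 5, 1, 0) satisfies everything: constraint 2: x4 + x1 = 6; constraint 6: x4 + x3 = 1, and the others follow.

Satisfiable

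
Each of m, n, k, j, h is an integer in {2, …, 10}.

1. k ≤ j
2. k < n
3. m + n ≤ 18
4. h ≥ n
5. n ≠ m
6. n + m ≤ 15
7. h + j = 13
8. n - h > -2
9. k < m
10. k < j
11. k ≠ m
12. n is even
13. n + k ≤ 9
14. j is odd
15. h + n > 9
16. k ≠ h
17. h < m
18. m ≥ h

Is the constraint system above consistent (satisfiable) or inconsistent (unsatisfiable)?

Satisfiable

The assignment m = 9, n = 6, k = 3, j = 7, h = 6 works:
  constraint 3 holds since m + n = 15.
  constraint 6 holds since n + m = 15.
  constraint 7 holds since h + j = 13.
The rest check out directly.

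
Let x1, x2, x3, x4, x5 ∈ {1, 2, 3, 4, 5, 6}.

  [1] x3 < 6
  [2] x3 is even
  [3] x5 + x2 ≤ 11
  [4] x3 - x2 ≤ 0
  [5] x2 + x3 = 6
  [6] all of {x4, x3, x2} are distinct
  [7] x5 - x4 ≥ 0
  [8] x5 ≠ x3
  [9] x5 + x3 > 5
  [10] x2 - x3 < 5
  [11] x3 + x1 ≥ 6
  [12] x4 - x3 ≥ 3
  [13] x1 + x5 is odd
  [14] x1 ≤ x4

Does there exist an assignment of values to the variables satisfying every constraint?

Satisfiable

Setting (x1, x2, x3, x4, x5) = (5, 4, 2, 6, 6) satisfies everything: constraint 3: x5 + x2 = 10; constraint 4: x3 - x2 = -2, and the others follow.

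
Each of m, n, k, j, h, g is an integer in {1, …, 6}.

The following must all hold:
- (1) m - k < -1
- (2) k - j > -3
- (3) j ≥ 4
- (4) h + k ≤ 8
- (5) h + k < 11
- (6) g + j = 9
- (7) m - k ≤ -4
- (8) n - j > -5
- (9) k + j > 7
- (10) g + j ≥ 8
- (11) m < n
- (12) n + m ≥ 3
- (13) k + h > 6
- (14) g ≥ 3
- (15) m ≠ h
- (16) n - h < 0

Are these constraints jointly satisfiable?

Satisfiable

One satisfying assignment is m = 1, n = 2, k = 5, j = 5, h = 3, g = 4.
For the less obvious constraints — constraint 1: m - k = -4; constraint 2: k - j = 0 — and the others hold by inspection.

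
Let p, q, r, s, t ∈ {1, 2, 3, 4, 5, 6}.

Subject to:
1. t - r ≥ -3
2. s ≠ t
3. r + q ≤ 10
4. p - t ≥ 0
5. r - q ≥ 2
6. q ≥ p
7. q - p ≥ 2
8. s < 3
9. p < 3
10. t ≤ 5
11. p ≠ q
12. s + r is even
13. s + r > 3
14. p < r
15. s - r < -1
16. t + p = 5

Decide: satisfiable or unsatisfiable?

Constraints 1, 4, 5, and 7 give p − t ≥ 0, t − r ≥ -3, r − q ≥ 2, q − p ≥ 2.
Adding all 4 inequalities: the left sides telescope to 0, and the right sides sum to 0 + (-3) + 2 + 2 = 1. So 0 ≥ 1, which is false.

Unsatisfiable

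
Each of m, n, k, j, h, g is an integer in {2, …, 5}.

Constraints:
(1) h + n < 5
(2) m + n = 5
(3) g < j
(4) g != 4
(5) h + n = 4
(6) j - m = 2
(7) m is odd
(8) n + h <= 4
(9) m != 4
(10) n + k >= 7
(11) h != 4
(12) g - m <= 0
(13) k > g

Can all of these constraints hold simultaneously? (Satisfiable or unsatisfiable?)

Try m = 3, n = 2, k = 5, j = 5, h = 2, g = 3.
Check constraint 1: h + n = 4; constraint 2: m + n = 5. The remaining constraints are straightforward to verify.

Satisfiable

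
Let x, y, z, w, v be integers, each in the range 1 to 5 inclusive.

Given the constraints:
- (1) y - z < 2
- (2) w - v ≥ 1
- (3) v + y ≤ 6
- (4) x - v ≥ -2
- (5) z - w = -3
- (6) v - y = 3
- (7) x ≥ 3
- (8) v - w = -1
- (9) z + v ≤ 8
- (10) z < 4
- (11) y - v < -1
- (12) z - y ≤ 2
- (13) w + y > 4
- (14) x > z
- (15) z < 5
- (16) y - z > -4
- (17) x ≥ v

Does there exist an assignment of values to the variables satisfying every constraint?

Satisfiable

Take x = 4, y = 1, z = 2, w = 5, v = 4. Then constraint 1: y - z = -1; constraint 2: w - v = 1, and every other listed constraint is also met.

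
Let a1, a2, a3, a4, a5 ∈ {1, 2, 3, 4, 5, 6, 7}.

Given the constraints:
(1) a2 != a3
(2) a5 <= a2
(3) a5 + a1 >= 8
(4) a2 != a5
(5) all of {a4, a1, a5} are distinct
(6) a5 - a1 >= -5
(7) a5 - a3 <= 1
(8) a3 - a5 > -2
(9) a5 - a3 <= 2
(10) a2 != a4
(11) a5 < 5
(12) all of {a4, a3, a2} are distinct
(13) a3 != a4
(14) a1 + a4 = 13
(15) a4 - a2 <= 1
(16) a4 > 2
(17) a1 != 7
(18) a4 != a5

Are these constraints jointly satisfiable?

Satisfiable

Setting (a1, a2, a3, a4, a5) = (6, 6, 3, 7, 2) satisfies everything: constraint 3: a5 + a1 = 8; constraint 6: a5 - a1 = -4; constraint 7: a5 - a3 = -1, and the others follow.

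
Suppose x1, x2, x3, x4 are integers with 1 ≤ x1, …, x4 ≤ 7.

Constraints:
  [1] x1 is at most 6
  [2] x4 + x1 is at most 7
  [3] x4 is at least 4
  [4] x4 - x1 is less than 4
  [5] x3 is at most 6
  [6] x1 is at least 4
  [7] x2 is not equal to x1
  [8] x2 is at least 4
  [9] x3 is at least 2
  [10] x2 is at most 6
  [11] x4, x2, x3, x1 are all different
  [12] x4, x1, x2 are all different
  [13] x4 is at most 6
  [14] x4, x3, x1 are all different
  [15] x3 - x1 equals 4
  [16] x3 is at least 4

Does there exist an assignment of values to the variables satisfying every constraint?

Constraints 1, 3, 5, 6, 8, 10, 13, and 16 confine each of x4, x2, x3, x1 to the 3 values {4, …, 6}.
Constraint 11 requires all 4 of them to be distinct, but only 3 values are available — impossible by the pigeonhole principle.

Unsatisfiable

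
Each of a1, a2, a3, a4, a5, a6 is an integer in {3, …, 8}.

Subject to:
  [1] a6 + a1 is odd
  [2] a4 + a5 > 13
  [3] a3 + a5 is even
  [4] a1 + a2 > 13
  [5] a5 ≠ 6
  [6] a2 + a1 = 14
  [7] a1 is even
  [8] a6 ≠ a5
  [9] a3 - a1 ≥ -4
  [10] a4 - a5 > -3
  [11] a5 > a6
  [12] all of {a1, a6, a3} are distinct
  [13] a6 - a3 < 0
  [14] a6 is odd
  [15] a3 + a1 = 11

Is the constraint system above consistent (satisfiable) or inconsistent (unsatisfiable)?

Satisfiable

Take a1 = 6, a2 = 8, a3 = 5, a4 = 7, a5 = 7, a6 = 3. Then constraint 2: a4 + a5 = 14; constraint 4: a1 + a2 = 14, and every other listed constraint is also met.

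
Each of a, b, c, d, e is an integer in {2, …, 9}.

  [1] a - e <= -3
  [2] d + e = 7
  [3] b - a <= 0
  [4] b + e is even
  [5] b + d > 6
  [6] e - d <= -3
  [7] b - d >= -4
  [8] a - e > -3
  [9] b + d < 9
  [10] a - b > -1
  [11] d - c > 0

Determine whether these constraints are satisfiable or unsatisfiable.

Unsatisfiable

Constraints 1, 3, 6, and 7 give e − a ≥ 3, a − b ≥ 0, b − d ≥ -4, d − e ≥ 3.
Adding all 4 inequalities: the left sides telescope to 0, and the right sides sum to 3 + 0 + (-4) + 3 = 2. So 0 ≥ 2, which is false.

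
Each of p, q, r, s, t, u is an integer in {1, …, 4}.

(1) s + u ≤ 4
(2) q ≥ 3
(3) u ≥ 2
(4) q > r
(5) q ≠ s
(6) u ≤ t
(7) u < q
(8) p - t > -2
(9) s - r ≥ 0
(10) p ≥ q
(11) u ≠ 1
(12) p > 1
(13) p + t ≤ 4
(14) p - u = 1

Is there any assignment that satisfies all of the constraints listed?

From constraints 2 and 10: p ≥ q ≥ 3. From constraints 3 and 6: t ≥ u ≥ 2. Hence p + t ≥ 5. But constraint 13 requires p + t ≤ 4, and 4 < 5. Contradiction.

Unsatisfiable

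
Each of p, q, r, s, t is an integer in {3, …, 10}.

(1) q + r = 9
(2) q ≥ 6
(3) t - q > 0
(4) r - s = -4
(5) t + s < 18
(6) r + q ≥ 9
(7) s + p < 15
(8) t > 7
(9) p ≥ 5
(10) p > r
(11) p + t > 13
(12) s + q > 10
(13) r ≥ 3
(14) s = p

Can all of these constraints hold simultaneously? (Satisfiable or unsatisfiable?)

Satisfiable

The assignment p = 7, q = 6, r = 3, s = 7, t = 8 works:
  constraint 1 holds since q + r = 9.
  constraint 3 holds since t - q = 2.
  constraint 4 holds since r - s = -4.
The rest check out directly.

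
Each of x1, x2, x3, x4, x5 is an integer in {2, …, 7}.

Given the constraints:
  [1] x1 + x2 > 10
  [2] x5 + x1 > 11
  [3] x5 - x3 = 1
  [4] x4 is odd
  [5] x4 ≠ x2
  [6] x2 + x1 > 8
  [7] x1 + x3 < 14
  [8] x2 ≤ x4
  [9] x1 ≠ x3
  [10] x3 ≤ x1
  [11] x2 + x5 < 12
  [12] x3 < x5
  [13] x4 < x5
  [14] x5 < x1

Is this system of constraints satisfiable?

Setting (x1, x2, x3, x4, x5) = (7, 4, 5, 5, 6) satisfies everything: constraint 1: x1 + x2 = 11; constraint 2: x5 + x1 = 13, and the others follow.

Satisfiable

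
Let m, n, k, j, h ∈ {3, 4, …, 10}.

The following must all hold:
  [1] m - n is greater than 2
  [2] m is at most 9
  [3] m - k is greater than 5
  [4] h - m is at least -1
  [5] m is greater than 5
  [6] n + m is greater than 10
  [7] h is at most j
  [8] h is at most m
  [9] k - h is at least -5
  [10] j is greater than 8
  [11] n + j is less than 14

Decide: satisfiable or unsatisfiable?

Satisfiable

One satisfying assignment is m = 9, n = 4, k = 3, j = 9, h = 8.
For the less obvious constraints — constraint 1: m - n = 5; constraint 3: m - k = 6 — and the others hold by inspection.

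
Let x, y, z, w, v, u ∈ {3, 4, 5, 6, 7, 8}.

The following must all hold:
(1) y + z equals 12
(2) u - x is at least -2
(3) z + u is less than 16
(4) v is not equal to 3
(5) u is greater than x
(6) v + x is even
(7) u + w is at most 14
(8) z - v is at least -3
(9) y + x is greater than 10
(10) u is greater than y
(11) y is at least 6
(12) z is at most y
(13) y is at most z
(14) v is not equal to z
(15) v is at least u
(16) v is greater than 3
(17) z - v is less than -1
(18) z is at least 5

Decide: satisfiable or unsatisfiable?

Satisfiable

Setting (x, y, z, w, v, u) = (6, 6, 6, 6, 8, 7) satisfies everything: constraint 1: y + z = 12; constraint 2: u - x = 1; constraint 3: z + u = 13, and the others follow.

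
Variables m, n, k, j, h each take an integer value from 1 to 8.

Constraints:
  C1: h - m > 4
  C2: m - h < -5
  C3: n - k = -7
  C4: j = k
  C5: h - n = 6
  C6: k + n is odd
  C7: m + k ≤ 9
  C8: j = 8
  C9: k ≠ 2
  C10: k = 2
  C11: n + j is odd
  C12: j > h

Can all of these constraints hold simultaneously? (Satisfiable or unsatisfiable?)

Unsatisfiable

Constraint 8 fixes j = 8 and constraint 10 fixes k = 2, but constraint 4 requires j = k. Since 8 ≠ 2, contradiction.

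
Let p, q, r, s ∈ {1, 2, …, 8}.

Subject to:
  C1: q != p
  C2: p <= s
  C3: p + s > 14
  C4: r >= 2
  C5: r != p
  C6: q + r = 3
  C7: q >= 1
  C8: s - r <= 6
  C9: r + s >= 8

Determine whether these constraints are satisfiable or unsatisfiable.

One satisfying assignment is p = 7, q = 1, r = 2, s = 8.
For the less obvious constraints — constraint 3: p + s = 15; constraint 6: q + r = 3 — and the others hold by inspection.

Satisfiable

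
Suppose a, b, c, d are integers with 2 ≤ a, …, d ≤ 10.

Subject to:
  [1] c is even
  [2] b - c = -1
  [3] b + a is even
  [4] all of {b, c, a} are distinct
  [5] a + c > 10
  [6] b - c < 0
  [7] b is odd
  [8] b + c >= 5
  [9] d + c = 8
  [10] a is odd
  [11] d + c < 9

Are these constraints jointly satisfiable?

Satisfiable

Setting (a, b, c, d) = (9, 3, 4, 4) satisfies everything: constraint 2: b - c = -1; constraint 5: a + c = 13, and the others follow.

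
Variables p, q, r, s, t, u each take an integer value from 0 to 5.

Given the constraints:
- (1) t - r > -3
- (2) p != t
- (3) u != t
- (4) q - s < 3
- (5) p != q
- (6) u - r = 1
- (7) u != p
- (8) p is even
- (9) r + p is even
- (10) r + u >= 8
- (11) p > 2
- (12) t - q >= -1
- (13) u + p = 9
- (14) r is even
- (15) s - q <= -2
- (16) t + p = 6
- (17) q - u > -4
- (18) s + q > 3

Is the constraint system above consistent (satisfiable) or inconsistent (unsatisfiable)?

Take p = 4, q = 3, r = 4, s = 1, t = 2, u = 5. Then constraint 1: t - r = -2; constraint 4: q - s = 2, and every other listed constraint is also met.

Satisfiable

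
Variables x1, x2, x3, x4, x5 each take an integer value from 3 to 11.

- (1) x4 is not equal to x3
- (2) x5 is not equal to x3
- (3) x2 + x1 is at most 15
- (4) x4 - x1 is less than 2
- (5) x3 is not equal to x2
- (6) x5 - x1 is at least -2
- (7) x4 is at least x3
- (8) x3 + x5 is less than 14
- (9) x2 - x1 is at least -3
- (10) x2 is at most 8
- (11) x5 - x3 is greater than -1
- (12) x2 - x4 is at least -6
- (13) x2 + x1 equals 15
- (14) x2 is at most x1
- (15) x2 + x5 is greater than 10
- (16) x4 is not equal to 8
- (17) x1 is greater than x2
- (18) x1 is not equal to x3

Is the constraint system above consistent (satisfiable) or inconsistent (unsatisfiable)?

Satisfiable

One satisfying assignment is x1 = 9, x2 = 6, x3 = 5, x4 = 10, x5 = 7.
For the less obvious constraints — constraint 3: x2 + x1 = 15; constraint 4: x4 - x1 = 1; constraint 6: x5 - x1 = -2 — and the others hold by inspection.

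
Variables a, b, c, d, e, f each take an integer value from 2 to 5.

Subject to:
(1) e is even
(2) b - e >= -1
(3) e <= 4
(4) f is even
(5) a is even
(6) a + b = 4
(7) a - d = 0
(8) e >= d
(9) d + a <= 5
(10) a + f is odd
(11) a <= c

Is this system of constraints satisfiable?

Constraint 5 makes a even and constraint 4 makes f even, so a + f must be even. Constraint 10 says a + f is odd — contradiction.

Unsatisfiable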